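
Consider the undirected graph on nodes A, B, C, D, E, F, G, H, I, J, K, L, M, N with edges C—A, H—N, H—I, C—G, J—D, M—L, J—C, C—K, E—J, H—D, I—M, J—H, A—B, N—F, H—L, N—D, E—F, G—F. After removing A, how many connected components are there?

2

With A gone, the remaining components are: {B}; {C, D, E, F, G, H, I, J, K, L, M, N}.
That is 2 components.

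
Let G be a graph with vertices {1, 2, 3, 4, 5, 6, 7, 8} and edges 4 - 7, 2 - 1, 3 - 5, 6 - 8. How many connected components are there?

4

Starting from 1 we can reach 1, 2. That is one component of size 2.
Starting from 6 we can reach 6, 8. That is one component of size 2.
Starting from 3 we can reach 3, 5. That is one component of size 2.
Starting from 4 we can reach 4, 7. That is one component of size 2.
Total: 4 components.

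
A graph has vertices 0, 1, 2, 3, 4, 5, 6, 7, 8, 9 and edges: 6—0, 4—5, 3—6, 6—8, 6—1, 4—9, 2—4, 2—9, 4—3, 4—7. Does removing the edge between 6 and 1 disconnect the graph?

Yes

Removing 6—1 leaves no path between 6 and 1: the component count goes from 1 to 2. So it is a bridge.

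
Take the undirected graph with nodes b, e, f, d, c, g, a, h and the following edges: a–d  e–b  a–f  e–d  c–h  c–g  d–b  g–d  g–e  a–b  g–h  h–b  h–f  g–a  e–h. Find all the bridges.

none

The edges on the cycle g-a-d-g are not bridges since each lies on that cycle.
Every edge lies on some cycle, so there are no bridges.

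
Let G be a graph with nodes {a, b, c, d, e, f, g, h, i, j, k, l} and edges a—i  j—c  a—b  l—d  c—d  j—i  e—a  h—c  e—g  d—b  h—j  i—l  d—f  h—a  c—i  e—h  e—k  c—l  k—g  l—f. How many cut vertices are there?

Removing e increases the component count from 1 to 2, so e is a cut vertex.
By contrast removing i leaves 1 component; it is not a cut vertex. No other vertex is a cut vertex either.

1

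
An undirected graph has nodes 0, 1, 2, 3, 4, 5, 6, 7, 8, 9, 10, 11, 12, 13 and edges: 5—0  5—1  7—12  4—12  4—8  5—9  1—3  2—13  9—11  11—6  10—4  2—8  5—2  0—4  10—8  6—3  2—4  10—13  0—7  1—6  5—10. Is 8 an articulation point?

No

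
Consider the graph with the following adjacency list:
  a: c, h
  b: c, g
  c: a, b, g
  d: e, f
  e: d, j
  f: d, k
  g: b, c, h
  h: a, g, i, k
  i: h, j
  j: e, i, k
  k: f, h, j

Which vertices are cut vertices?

Removing h increases the component count from 1 to 2, so h is a cut vertex.
By contrast removing d leaves 1 component; it is not a cut vertex. No other vertex is a cut vertex either.

h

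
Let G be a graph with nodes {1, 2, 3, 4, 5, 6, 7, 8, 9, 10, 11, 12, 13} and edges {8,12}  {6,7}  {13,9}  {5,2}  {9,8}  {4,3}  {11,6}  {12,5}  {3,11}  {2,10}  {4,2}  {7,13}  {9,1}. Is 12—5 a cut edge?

After removing 12—5, the path 12-8-9-13-7-6-11-3-4-2-5 still connects them, so the edge is not a bridge.

No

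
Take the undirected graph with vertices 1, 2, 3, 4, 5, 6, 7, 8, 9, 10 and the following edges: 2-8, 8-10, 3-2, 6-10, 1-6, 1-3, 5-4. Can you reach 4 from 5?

Yes

From 5 we can reach 4, 5, which includes 4.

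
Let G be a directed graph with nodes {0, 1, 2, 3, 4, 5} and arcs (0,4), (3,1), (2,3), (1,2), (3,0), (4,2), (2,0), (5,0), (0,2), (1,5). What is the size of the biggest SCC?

6

{0, 1, 2, 3, 4, 5} are all mutually reachable — one SCC of size 6.
The largest has 6 vertices.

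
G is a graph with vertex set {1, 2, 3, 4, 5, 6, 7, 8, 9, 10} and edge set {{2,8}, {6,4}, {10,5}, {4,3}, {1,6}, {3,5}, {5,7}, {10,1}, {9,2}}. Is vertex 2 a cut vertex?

Deleting 2 raises the number of components from 2 to 3, so 2 is a cut vertex.

Yes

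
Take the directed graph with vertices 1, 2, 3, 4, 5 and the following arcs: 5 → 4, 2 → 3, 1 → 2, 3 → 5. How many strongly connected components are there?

5

{3} is an SCC by itself.
{5} is an SCC by itself.
{1} is an SCC by itself.
{2} is an SCC by itself.
{4} is an SCC by itself.
That gives 5 strongly connected components.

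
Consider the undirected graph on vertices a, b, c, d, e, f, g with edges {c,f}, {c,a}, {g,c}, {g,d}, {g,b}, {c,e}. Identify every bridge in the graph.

removing g - c disconnects g from c; removing c - f disconnects c from f; removing a - c disconnects a from c; removing e - c disconnects e from c — these are bridges.
In total 6 edges are bridges.

a-c, b-g, c-e, c-f, c-g, d-g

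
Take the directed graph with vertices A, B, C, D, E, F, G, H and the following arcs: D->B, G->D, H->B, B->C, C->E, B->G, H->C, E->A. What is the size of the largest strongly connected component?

3

{B, D, G} are all mutually reachable — one SCC of size 3.
{E} is an SCC by itself.
{A} is an SCC by itself.
{C} is an SCC by itself.
{F} is an SCC by itself.
(and 1 more singleton SCC)
The largest has 3 vertices.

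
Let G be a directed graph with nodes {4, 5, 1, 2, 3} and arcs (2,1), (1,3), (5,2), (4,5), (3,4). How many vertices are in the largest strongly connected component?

5

{1, 2, 3, 4, 5} are all mutually reachable — one SCC of size 5.
The largest has 5 vertices.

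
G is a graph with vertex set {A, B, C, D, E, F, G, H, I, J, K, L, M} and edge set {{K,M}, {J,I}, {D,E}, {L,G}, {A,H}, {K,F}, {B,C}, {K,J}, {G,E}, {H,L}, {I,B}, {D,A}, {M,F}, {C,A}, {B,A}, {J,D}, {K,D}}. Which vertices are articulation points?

Removing K increases the component count from 1 to 2, so K is a cut vertex.
By contrast removing L leaves 1 component; it is not a cut vertex. No other vertex is a cut vertex either.

K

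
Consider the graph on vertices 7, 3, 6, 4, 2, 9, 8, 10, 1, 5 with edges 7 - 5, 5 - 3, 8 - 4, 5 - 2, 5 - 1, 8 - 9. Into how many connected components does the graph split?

4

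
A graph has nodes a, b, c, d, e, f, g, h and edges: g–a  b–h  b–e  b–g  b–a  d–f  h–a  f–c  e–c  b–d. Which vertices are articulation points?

b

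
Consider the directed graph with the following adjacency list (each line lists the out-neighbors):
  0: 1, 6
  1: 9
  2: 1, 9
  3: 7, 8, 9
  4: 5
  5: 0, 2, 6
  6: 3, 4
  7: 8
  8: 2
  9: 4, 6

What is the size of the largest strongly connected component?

10

{0, 1, 2, 3, 4, 5, 6, 7, 8, 9} are all mutually reachable — one SCC of size 10.
The largest has 10 vertices.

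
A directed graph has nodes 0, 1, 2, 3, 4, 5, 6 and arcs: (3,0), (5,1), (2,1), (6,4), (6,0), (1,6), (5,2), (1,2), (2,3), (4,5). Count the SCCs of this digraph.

3

{1, 2, 4, 5, 6} are all mutually reachable — one SCC of size 5.
{0} is an SCC by itself.
{3} is an SCC by itself.
That gives 3 strongly connected components.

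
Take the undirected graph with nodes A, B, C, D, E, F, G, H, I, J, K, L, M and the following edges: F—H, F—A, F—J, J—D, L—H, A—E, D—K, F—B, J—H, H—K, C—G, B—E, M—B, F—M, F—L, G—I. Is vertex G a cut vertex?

Yes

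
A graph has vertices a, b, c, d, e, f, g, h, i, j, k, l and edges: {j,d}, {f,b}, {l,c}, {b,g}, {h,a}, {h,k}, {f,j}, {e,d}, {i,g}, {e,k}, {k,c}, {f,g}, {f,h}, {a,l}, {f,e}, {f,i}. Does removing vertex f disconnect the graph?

Deleting f raises the number of components from 1 to 2, so f is a cut vertex.

Yes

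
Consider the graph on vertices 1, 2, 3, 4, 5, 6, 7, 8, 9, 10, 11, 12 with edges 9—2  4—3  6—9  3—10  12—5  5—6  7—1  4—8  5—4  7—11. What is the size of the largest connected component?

9

Starting from 1 we can reach 1, 7, 11. That is one component of size 3.
Starting from 2 we can reach 2, 3, 4, 5, 6, 8, 9, 10, 12. That is one component of size 9.
The largest has 9 vertices.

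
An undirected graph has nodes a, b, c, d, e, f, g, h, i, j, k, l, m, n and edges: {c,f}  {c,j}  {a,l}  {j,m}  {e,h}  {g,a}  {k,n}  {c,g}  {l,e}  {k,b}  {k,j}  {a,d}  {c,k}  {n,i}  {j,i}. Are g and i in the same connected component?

Yes

From g we can reach a, b, c, d, e, f, g, h, i, j, k, l, m, n, which includes i.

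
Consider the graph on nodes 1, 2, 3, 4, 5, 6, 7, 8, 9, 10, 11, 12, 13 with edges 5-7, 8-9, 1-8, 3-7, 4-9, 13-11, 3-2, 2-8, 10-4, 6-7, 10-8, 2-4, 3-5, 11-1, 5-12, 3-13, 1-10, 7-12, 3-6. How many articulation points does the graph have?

1

Removing 3 increases the component count from 1 to 2, so 3 is a cut vertex.
By contrast removing 6 leaves 1 component; it is not a cut vertex. No other vertex is a cut vertex either.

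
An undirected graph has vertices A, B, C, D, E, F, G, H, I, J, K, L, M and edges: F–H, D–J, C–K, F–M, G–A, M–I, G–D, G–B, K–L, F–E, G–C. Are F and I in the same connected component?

From F we can reach E, F, H, I, M, which includes I.

Yes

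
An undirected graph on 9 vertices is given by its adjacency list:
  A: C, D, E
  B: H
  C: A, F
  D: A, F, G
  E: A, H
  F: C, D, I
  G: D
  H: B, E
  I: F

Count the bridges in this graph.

5

The edges on the cycle A-C-F-D-A are not bridges since each lies on that cycle.
But removing D-G disconnects D from G; removing B-H disconnects B from H; removing A-E disconnects A from E; removing F-I disconnects F from I — these are bridges.
In total 5 edges are bridges.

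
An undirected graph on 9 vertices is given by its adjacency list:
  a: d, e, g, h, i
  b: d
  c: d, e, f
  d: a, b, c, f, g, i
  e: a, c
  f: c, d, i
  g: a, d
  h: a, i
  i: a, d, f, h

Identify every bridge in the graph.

b-d

The edges on the cycle d-g-a-d are not bridges since each lies on that cycle.
But removing b-d disconnects b from d — this is a bridge.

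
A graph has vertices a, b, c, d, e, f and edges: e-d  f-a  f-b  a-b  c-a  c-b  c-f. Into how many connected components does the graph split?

Starting from d we can reach d, e. That is one component of size 2.
Starting from a we can reach a, b, c, f. That is one component of size 4.
Total: 2 components.

2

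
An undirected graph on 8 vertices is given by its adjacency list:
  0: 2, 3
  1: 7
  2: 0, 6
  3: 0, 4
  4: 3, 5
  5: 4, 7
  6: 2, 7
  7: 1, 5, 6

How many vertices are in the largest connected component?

Starting from 0 we can reach 0, 1, 2, 3, 4, 5, 6, 7. That is one component of size 8.
The largest has 8 vertices.

8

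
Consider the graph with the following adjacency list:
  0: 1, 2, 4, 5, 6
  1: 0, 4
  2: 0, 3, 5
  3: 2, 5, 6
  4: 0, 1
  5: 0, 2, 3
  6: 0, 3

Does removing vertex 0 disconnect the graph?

Yes

Deleting 0 raises the number of components from 1 to 2, so 0 is a cut vertex.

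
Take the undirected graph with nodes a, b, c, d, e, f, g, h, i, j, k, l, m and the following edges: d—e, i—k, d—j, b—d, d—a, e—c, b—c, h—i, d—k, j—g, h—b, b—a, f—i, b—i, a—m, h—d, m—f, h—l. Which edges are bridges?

The edges on the cycle b-a-m-f-i-b are not bridges since each lies on that cycle.
But removing d—j disconnects d from j; removing g—j disconnects g from j; removing l—h disconnects l from h — these are bridges.

d-j, g-j, h-l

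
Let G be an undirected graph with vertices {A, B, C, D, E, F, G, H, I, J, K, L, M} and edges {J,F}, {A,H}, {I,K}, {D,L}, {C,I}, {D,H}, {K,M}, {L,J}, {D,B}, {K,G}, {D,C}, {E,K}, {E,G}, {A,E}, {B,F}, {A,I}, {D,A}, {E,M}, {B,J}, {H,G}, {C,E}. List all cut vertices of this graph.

D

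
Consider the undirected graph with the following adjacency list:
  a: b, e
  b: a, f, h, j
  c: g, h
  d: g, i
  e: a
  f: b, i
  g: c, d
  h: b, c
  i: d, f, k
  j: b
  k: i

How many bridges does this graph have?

4

The edges on the cycle d-i-f-b-h-c-g-d are not bridges since each lies on that cycle.
But removing a-b disconnects a from b; removing i-k disconnects i from k; removing a-e disconnects a from e; removing b-j disconnects b from j — these are bridges.
That makes 4 bridges.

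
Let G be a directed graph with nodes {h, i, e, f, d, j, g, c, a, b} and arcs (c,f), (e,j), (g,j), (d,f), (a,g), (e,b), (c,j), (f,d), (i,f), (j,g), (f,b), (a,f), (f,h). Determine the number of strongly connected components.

8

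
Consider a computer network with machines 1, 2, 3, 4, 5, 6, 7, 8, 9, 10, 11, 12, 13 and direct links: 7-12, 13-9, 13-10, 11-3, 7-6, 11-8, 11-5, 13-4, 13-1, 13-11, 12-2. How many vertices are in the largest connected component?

9

Starting from 2 we can reach 2, 6, 7, 12. That is one component of size 4.
Starting from 1 we can reach 1, 3, 4, 5, 8, 9, 10, 11, 13. That is one component of size 9.
The largest has 9 vertices.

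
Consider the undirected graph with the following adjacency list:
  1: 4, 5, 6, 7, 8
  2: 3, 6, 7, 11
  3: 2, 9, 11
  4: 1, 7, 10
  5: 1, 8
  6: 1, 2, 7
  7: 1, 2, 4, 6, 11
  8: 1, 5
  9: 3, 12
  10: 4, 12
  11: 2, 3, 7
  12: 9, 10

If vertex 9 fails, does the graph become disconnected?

No

Deleting 9 leaves 1 component (was 1) (its neighbors 3, 12 remain connected to each other), so 9 is not a cut vertex.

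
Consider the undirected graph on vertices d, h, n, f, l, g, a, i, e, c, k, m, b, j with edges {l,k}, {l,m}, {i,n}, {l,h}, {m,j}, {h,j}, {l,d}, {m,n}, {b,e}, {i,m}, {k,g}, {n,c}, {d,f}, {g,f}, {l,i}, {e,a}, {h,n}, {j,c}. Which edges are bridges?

The edges on the cycle h-n-c-j-h are not bridges since each lies on that cycle.
But removing e—a disconnects e from a; removing b—e disconnects b from e — these are bridges.

a-e, b-e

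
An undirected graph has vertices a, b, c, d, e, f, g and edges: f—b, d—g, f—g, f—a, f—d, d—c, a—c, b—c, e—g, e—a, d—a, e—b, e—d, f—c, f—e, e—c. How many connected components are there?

Starting from a we can reach a, b, c, d, e, f, g. That is one component of size 7.
Total: 1 component.

1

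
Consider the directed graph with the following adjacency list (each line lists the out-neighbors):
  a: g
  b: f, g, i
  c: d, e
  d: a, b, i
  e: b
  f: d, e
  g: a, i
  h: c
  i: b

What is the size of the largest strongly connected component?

{a, b, d, e, f, g, i} are all mutually reachable — one SCC of size 7.
{c} is an SCC by itself.
{h} is an SCC by itself.
The largest has 7 vertices.

7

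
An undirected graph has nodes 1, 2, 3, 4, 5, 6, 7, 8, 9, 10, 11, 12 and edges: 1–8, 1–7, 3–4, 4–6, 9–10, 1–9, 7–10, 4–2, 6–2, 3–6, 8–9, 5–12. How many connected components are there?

4

11 is isolated — a component by itself.
Starting from 5 we can reach 5, 12. That is one component of size 2.
Starting from 2 we can reach 2, 3, 4, 6. That is one component of size 4.
Starting from 1 we can reach 1, 7, 8, 9, 10. That is one component of size 5.
Total: 4 components.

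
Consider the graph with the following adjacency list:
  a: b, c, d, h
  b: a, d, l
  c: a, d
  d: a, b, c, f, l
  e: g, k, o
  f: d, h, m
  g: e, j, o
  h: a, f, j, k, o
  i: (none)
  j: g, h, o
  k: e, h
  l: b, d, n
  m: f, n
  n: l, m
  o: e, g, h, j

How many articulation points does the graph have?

Removing h increases the component count from 2 to 3, so h is a cut vertex.
By contrast removing e leaves 2 components; it is not a cut vertex. No other vertex is a cut vertex either.

1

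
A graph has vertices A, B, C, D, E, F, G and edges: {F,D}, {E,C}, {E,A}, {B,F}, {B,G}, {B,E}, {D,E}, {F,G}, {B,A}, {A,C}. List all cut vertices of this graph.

Removing B, for instance, still leaves 1 component. No single vertex removal increases the component count — the graph has no articulation points.

none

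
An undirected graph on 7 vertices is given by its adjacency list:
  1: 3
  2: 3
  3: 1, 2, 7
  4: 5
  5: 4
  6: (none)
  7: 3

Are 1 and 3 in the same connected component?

Yes

From 1 we can reach 1, 2, 3, 7, which includes 3.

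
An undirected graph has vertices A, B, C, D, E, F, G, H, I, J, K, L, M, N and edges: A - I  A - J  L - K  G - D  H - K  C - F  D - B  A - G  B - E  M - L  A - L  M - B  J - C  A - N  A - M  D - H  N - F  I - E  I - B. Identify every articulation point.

Removing A increases the component count from 1 to 2, so A is a cut vertex.
By contrast removing E leaves 1 component; it is not a cut vertex. No other vertex is a cut vertex either.

A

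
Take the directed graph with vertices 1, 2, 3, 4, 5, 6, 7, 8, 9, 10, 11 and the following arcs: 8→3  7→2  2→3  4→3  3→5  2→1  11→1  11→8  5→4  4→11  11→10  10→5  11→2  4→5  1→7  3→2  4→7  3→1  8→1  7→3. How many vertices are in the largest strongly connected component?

{1, 2, 3, 4, 5, 7, 8, 10, 11} are all mutually reachable — one SCC of size 9.
{9} is an SCC by itself.
{6} is an SCC by itself.
The largest has 9 vertices.

9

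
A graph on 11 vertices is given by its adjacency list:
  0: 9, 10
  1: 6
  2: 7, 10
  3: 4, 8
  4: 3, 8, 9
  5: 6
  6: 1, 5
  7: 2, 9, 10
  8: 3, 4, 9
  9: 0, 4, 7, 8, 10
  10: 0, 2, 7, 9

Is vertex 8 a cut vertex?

No

Deleting 8 leaves 2 components (was 2), so 8 is not a cut vertex.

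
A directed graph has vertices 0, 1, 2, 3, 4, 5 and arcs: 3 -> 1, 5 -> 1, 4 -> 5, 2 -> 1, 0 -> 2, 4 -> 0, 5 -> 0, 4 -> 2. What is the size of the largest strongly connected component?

1

{0} is an SCC by itself.
{3} is an SCC by itself.
{5} is an SCC by itself.
{4} is an SCC by itself.
{2} is an SCC by itself.
(and 1 more singleton SCC)
The largest has 1 vertex.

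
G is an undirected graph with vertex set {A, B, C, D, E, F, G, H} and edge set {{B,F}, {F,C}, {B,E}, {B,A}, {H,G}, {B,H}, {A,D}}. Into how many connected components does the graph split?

1

Starting from A we can reach A, B, C, D, E, F, G, H. That is one component of size 8.
Total: 1 component.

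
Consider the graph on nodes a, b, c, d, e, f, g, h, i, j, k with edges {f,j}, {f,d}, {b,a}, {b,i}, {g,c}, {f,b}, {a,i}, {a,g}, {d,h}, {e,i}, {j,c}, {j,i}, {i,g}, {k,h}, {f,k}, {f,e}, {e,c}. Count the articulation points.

Removing f increases the component count from 1 to 2, so f is a cut vertex.
By contrast removing g leaves 1 component; it is not a cut vertex. No other vertex is a cut vertex either.

1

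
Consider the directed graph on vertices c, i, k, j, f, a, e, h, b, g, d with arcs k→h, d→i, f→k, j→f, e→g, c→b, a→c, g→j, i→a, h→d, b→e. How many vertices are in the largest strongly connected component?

11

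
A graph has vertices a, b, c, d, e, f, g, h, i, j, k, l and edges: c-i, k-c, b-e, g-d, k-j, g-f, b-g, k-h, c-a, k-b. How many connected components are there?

2

l is isolated — a component by itself.
Starting from a we can reach a, b, c, d, e, f, g, h, i, j, k. That is one component of size 11.
Total: 2 components.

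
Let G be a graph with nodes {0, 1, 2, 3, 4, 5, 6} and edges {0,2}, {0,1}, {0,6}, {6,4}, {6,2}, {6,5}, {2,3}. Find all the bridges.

The edges on the cycle 0-6-2-0 are not bridges since each lies on that cycle.
But removing 6—4 disconnects 6 from 4; removing 6—5 disconnects 6 from 5; removing 2—3 disconnects 2 from 3; removing 0—1 disconnects 0 from 1 — these are bridges.

0-1, 2-3, 4-6, 5-6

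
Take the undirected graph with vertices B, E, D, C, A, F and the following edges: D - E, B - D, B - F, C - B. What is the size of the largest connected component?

5

A is isolated — a component by itself.
Starting from B we can reach B, C, D, E, F. That is one component of size 5.
The largest has 5 vertices.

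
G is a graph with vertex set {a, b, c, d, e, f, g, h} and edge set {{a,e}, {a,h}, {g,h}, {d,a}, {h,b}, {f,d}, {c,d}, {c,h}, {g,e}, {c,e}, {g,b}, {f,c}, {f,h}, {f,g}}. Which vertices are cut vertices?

none

Removing c, for instance, still leaves 1 component. No single vertex removal increases the component count — the graph has no articulation points.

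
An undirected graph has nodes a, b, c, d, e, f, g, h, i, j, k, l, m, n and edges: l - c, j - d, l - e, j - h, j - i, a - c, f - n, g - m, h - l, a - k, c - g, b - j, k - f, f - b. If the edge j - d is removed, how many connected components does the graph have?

Before removal there is 1 component.
j - d is a bridge — removing it separates j's side from d's side.
After removal: 2 components.

2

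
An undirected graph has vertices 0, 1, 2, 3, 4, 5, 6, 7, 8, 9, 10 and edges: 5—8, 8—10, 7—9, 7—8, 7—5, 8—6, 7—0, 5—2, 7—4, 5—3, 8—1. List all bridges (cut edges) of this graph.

0-7, 1-8, 10-8, 2-5, 3-5, 4-7, 6-8, 7-9

The edges on the cycle 7-5-8-7 are not bridges since each lies on that cycle.
But removing 7—9 disconnects 7 from 9; removing 7—0 disconnects 7 from 0; removing 8—10 disconnects 8 from 10; removing 6—8 disconnects 6 from 8 — these are bridges.
In total 8 edges are bridges.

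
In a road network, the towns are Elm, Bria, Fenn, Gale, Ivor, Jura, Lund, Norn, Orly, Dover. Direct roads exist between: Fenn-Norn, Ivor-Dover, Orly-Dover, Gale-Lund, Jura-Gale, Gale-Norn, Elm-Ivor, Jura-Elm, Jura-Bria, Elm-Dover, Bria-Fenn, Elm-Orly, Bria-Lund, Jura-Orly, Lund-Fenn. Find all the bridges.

none

The edges on the cycle Bria-Lund-Fenn-Bria are not bridges since each lies on that cycle.
Every edge lies on some cycle, so there are no bridges.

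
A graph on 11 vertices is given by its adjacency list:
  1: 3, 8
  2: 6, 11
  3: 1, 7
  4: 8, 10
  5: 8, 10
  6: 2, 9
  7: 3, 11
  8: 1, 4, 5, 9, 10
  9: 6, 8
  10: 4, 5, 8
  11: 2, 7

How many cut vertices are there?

Removing 8 increases the component count from 1 to 2, so 8 is a cut vertex.
By contrast removing 4 leaves 1 component; it is not a cut vertex. No other vertex is a cut vertex either.

1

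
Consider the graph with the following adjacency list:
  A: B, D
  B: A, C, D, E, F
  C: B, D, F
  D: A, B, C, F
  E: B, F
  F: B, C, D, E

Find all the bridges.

none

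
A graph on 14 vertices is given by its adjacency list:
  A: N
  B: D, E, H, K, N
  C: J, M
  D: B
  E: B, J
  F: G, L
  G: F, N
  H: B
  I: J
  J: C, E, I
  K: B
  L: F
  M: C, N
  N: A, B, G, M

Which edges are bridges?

The edges on the cycle E-B-N-M-C-J-E are not bridges since each lies on that cycle.
But removing G-N disconnects G from N; removing B-H disconnects B from H; removing B-K disconnects B from K; removing I-J disconnects I from J — these are bridges.
In total 8 edges are bridges.

A-N, B-D, B-H, B-K, F-G, F-L, G-N, I-J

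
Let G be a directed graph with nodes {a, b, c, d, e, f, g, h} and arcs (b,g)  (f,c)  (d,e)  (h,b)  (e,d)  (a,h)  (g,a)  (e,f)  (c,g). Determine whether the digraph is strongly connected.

There is no directed path from c to d, so the graph is not strongly connected.

No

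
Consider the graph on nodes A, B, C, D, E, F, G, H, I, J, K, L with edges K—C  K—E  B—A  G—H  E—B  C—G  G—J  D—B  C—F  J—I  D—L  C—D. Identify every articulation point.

Removing B increases the component count from 1 to 2, so B is a cut vertex.
Removing C increases the component count from 1 to 3, so C is a cut vertex.
Removing D increases the component count from 1 to 2, so D is a cut vertex.
Likewise G, J are cut vertices.
By contrast removing H leaves 1 component; it is not a cut vertex. No other vertex is a cut vertex either.

B, C, D, G, J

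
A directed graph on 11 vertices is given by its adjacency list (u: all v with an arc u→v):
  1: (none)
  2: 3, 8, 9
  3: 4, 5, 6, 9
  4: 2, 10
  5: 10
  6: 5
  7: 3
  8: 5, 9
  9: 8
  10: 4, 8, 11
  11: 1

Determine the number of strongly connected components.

4

{2, 3, 4, 5, 6, 8, 9, 10} are all mutually reachable — one SCC of size 8.
{1} is an SCC by itself.
{11} is an SCC by itself.
{7} is an SCC by itself.
That gives 4 strongly connected components.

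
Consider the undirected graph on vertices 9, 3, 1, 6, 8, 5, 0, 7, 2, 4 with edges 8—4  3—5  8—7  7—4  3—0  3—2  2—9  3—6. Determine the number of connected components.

3

1 is isolated — a component by itself.
Starting from 4 we can reach 4, 7, 8. That is one component of size 3.
Starting from 0 we can reach 0, 2, 3, 5, 6, 9. That is one component of size 6.
Total: 3 components.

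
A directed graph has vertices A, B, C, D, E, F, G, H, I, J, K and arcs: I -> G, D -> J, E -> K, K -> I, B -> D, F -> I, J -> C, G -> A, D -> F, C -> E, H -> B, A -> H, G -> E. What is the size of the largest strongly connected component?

11

{A, B, C, D, E, F, G, H, I, J, K} are all mutually reachable — one SCC of size 11.
The largest has 11 vertices.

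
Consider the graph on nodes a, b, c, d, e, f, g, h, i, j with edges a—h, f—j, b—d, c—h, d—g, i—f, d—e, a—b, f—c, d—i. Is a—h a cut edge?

No

After removing a—h, the path a-b-d-i-f-c-h still connects them, so the edge is not a bridge.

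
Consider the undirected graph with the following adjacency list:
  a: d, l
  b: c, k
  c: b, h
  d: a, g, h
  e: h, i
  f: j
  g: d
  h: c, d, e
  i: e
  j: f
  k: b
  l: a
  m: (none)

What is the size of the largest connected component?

m is isolated — a component by itself.
Starting from f we can reach f, j. That is one component of size 2.
Starting from a we can reach a, b, c, d, e, g, h, i, k, l. That is one component of size 10.
The largest has 10 vertices.

10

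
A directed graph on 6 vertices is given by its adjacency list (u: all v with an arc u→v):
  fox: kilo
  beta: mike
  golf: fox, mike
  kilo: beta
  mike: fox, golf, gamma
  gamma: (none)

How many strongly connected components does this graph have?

2

{fox, beta, golf, kilo, mike} are all mutually reachable — one SCC of size 5.
{gamma} is an SCC by itself.
That gives 2 strongly connected components.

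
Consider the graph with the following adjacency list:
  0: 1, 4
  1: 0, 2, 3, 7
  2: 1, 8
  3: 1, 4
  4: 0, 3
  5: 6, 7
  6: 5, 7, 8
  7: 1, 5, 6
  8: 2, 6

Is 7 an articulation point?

Deleting 7 leaves 1 component (was 1) (its neighbors 1, 5, 6 remain connected to each other), so 7 is not a cut vertex.

No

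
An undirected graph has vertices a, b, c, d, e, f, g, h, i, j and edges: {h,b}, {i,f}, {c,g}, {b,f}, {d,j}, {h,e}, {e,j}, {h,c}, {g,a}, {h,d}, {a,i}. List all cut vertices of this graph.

h

Removing h increases the component count from 1 to 2, so h is a cut vertex.
By contrast removing e leaves 1 component; it is not a cut vertex. No other vertex is a cut vertex either.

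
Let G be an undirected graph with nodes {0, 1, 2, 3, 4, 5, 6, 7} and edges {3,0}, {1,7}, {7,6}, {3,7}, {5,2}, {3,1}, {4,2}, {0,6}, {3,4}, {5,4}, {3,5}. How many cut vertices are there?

1

Removing 3 increases the component count from 1 to 2, so 3 is a cut vertex.
By contrast removing 4 leaves 1 component; it is not a cut vertex. No other vertex is a cut vertex either.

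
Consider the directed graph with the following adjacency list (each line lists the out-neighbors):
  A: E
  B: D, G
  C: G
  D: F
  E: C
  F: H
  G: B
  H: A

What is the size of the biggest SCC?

8

{A, B, C, D, E, F, G, H} are all mutually reachable — one SCC of size 8.
The largest has 8 vertices.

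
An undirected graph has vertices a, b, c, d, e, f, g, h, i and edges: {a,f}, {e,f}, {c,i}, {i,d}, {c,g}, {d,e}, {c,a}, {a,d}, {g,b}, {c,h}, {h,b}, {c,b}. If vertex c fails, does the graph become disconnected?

Yes

Deleting c raises the number of components from 1 to 2, so c is a cut vertex.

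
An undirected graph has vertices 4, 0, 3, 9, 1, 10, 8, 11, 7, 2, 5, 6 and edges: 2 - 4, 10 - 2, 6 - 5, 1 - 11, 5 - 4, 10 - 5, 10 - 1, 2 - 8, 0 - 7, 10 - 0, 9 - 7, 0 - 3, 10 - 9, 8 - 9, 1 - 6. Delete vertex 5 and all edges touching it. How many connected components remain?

1

With 5 gone, the remaining components are: {0, 1, 2, 3, 4, 6, 7, 8, 9, 10, 11}.
That is 1 component.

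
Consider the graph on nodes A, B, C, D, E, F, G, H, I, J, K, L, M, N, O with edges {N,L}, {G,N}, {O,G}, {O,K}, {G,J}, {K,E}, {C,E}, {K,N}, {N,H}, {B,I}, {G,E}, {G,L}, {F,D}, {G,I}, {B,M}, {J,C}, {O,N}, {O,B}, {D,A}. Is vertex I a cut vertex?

No

Deleting I leaves 2 components (was 2), so I is not a cut vertex.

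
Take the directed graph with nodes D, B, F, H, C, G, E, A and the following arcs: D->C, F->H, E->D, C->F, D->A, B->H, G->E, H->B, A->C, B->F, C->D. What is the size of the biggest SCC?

3

{A, C, D} are all mutually reachable — one SCC of size 3.
{B, F, H} are all mutually reachable — one SCC of size 3.
{E} is an SCC by itself.
{G} is an SCC by itself.
The largest has 3 vertices.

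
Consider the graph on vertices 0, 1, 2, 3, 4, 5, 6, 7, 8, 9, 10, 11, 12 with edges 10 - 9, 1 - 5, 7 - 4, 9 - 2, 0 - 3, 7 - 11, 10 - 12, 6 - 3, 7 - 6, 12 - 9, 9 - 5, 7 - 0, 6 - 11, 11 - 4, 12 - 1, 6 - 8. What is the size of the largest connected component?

7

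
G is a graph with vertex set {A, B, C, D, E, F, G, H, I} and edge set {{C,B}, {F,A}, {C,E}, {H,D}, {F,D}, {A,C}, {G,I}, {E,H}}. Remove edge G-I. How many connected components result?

3

Before removal there are 2 components.
G-I is a bridge — removing it separates G's side from I's side.
After removal: 3 components.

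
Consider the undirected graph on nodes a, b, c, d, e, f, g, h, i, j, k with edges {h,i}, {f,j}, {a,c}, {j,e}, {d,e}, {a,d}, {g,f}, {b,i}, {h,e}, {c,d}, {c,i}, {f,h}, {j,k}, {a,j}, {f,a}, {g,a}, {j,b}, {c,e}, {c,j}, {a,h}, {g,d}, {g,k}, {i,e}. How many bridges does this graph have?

The edges on the cycle a-c-d-e-j-a are not bridges since each lies on that cycle.
Every edge lies on some cycle, so there are no bridges.

0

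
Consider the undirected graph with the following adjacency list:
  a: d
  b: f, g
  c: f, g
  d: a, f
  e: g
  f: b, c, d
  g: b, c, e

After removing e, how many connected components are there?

1

With e gone, the remaining components are: {a, b, c, d, f, g}.
That is 1 component.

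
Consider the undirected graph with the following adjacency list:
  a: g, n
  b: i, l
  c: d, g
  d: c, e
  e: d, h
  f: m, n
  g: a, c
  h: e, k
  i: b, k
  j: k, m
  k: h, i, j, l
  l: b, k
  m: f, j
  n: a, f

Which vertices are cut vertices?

k

Removing k increases the component count from 1 to 2, so k is a cut vertex.
By contrast removing a leaves 1 component; it is not a cut vertex. No other vertex is a cut vertex either.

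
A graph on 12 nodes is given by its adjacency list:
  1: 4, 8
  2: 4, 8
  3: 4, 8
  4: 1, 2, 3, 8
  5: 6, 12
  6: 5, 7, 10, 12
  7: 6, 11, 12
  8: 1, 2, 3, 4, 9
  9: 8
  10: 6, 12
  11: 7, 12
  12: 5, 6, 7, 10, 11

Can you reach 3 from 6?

The component containing 6 is {5, 6, 7, 10, 11, 12}, and 3 is not in it.

No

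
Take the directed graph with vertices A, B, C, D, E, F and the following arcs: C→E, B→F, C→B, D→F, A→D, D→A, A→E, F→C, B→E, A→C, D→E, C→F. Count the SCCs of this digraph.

{B, C, F} are all mutually reachable — one SCC of size 3.
{A, D} are all mutually reachable — one SCC of size 2.
{E} is an SCC by itself.
That gives 3 strongly connected components.

3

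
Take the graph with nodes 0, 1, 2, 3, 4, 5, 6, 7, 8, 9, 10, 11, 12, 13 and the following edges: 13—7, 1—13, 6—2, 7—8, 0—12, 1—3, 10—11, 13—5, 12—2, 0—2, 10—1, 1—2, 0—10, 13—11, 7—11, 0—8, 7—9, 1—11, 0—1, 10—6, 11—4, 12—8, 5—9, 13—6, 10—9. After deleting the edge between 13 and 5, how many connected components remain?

1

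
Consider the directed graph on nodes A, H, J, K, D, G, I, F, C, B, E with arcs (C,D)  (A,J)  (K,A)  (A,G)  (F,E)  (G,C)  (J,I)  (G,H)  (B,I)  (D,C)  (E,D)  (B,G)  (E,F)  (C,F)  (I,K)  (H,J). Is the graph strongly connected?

No

There is no directed path from F to J, so the graph is not strongly connected.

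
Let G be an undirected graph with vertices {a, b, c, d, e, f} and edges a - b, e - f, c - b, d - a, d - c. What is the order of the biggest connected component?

Starting from e we can reach e, f. That is one component of size 2.
Starting from a we can reach a, b, c, d. That is one component of size 4.
The largest has 4 vertices.

4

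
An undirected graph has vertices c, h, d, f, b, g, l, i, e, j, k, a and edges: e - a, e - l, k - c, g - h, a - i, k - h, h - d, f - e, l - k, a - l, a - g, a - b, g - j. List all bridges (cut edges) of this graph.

The edges on the cycle a-g-h-k-l-a are not bridges since each lies on that cycle.
But removing c - k disconnects c from k; removing e - f disconnects e from f; removing b - a disconnects b from a; removing i - a disconnects i from a — these are bridges.
In total 6 edges are bridges.

a-b, a-i, c-k, d-h, e-f, g-j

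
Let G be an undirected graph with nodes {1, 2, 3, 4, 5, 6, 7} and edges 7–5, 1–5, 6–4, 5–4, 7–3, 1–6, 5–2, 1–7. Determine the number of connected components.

1

Starting from 1 we can reach 1, 2, 3, 4, 5, 6, 7. That is one component of size 7.
Total: 1 component.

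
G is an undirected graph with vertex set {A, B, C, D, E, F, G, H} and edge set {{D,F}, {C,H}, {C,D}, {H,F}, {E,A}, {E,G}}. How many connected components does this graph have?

B is isolated — a component by itself.
Starting from A we can reach A, E, G. That is one component of size 3.
Starting from C we can reach C, D, F, H. That is one component of size 4.
Total: 3 components.

3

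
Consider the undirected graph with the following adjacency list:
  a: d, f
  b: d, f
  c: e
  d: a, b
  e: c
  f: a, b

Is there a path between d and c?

No

The component containing d is {a, b, d, f}, and c is not in it.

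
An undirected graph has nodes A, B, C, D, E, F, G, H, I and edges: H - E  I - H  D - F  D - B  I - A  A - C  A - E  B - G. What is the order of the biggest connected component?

Starting from B we can reach B, D, F, G. That is one component of size 4.
Starting from A we can reach A, C, E, H, I. That is one component of size 5.
The largest has 5 vertices.

5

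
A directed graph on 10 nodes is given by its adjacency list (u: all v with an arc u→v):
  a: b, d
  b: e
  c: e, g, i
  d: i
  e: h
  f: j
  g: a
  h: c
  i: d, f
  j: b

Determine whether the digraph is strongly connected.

Yes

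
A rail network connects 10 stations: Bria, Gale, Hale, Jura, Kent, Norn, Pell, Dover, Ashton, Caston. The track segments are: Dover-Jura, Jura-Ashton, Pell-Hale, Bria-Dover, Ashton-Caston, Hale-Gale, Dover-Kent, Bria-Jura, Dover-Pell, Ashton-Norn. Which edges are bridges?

Ashton-Caston, Ashton-Jura, Ashton-Norn, Dover-Kent, Dover-Pell, Gale-Hale, Hale-Pell

The edges on the cycle Bria-Dover-Jura-Bria are not bridges since each lies on that cycle.
But removing Ashton-Caston disconnects Ashton from Caston; removing Dover-Pell disconnects Dover from Pell; removing Jura-Ashton disconnects Jura from Ashton; removing Hale-Gale disconnects Hale from Gale — these are bridges.
In total 7 edges are bridges.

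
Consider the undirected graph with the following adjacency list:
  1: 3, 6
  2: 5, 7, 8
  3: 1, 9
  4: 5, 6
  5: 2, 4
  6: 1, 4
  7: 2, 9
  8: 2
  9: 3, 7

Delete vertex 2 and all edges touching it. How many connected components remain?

2

With 2 gone, the remaining components are: {8}; {1, 3, 4, 5, 6, 7, 9}.
That is 2 components.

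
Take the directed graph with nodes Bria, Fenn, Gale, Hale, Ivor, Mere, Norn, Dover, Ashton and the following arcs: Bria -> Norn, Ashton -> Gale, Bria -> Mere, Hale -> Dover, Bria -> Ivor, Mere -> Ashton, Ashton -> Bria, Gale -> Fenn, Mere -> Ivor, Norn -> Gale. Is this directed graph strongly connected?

There is no directed path from Ivor to Dover, so the graph is not strongly connected.

No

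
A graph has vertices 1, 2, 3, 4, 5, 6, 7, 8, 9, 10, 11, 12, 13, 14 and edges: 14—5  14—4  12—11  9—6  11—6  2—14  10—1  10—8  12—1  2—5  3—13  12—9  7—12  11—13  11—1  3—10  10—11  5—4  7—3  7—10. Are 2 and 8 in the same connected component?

No

The component containing 2 is {2, 4, 5, 14}, and 8 is not in it.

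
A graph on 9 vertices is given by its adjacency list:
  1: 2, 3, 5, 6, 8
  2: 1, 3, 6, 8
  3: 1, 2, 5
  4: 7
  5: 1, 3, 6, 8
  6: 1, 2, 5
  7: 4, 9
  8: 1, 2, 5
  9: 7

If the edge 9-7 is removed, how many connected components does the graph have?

Before removal there are 2 components.
9-7 is a bridge — removing it separates 9's side from 7's side.
After removal: 3 components.

3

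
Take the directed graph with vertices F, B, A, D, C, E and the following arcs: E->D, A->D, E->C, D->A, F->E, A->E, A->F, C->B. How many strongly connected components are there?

{A, D, E, F} are all mutually reachable — one SCC of size 4.
{B} is an SCC by itself.
{C} is an SCC by itself.
That gives 3 strongly connected components.

3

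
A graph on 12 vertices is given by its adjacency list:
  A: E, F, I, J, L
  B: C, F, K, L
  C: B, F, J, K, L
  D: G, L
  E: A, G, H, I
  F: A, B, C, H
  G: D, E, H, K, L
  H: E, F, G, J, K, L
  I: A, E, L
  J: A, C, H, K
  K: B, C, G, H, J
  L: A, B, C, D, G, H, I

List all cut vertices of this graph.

Removing E, for instance, still leaves 1 component. No single vertex removal increases the component count — the graph has no articulation points.

none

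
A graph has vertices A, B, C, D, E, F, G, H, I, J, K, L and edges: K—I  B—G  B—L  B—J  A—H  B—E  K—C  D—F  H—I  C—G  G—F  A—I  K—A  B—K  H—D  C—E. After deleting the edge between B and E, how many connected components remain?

B and E are still connected via B-K-C-E, so the component count stays at 1.

1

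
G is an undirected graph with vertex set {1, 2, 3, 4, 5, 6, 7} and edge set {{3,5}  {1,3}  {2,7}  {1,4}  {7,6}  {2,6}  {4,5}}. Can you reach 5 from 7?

No

The component containing 7 is {2, 6, 7}, and 5 is not in it.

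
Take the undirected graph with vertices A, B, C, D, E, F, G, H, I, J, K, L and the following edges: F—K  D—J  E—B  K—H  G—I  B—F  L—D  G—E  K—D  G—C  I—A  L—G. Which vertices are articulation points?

Removing D increases the component count from 1 to 2, so D is a cut vertex.
Removing G increases the component count from 1 to 3, so G is a cut vertex.
Removing I increases the component count from 1 to 2, so I is a cut vertex.
Likewise K is a cut vertex.
By contrast removing F leaves 1 component; it is not a cut vertex. No other vertex is a cut vertex either.

D, G, I, K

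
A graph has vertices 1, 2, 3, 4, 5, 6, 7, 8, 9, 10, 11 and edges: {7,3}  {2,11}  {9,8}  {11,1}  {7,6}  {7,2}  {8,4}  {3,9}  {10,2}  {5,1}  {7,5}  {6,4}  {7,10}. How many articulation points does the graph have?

Removing 7 increases the component count from 1 to 2, so 7 is a cut vertex.
By contrast removing 8 leaves 1 component; it is not a cut vertex. No other vertex is a cut vertex either.

1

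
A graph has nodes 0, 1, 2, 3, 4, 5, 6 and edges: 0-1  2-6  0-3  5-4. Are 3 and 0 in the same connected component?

From 3 we can reach 0, 1, 3, which includes 0.

Yes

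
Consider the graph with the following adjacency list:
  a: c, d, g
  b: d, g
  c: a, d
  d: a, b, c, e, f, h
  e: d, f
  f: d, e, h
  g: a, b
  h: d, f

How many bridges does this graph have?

0

The edges on the cycle d-h-f-d are not bridges since each lies on that cycle.
Every edge lies on some cycle, so there are no bridges.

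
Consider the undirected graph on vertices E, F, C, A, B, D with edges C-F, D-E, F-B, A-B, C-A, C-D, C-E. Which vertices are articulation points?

C

Removing C increases the component count from 1 to 2, so C is a cut vertex.
By contrast removing A leaves 1 component; it is not a cut vertex. No other vertex is a cut vertex either.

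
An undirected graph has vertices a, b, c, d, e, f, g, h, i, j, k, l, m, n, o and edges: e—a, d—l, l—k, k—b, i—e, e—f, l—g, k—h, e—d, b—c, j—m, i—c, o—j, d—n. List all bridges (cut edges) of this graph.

a-e, d-n, e-f, g-l, h-k, j-m, j-o

The edges on the cycle i-e-d-l-k-b-c-i are not bridges since each lies on that cycle.
But removing e—a disconnects e from a; removing j—m disconnects j from m; removing g—l disconnects g from l; removing d—n disconnects d from n — these are bridges.
In total 7 edges are bridges.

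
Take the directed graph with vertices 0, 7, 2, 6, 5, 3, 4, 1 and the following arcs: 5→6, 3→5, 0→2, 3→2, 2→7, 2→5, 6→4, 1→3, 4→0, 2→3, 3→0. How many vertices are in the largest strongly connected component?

6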